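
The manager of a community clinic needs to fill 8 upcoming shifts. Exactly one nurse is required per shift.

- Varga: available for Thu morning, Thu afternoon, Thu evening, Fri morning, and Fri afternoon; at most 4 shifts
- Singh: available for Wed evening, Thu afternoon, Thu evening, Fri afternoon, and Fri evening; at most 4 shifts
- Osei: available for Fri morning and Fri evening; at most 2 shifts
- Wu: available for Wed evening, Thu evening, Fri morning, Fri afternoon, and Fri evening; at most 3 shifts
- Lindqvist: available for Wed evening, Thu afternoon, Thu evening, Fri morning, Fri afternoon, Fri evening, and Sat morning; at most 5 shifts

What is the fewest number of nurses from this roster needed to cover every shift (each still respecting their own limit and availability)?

8 slots to fill and no one can take more than 5, so at least ⌈8/5⌉ = 2 nurses are needed.
Varga and Lindqvist alone can cover everything: Wed evening→Lindqvist, Thu morning→Varga, Thu afternoon→Varga, Thu evening→Varga, Fri morning→Varga, Fri afternoon→Lindqvist, Fri evening→Lindqvist, Sat morning→Lindqvist.

2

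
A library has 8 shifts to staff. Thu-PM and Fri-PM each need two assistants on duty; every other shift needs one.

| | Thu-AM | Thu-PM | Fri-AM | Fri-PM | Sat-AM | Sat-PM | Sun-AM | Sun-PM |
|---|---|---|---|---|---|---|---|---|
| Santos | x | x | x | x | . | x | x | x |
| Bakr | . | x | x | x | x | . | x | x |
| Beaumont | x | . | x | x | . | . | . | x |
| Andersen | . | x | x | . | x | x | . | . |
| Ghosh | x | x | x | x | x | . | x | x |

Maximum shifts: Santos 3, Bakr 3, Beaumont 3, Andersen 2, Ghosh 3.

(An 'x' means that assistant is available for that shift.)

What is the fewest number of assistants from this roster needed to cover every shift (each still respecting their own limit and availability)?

10 slots to fill and no one can take more than 3, so at least ⌈10/3⌉ = 4 assistants are needed.
Santos, Bakr, Beaumont, and Andersen alone can cover everything: Thu-AM→Santos, Thu-PM→Bakr+Andersen, Fri-AM→Beaumont, Fri-PM→Bakr+Beaumont, Sat-AM→Bakr, Sat-PM→Santos, Sun-AM→Santos, Sun-PM→Beaumont.

4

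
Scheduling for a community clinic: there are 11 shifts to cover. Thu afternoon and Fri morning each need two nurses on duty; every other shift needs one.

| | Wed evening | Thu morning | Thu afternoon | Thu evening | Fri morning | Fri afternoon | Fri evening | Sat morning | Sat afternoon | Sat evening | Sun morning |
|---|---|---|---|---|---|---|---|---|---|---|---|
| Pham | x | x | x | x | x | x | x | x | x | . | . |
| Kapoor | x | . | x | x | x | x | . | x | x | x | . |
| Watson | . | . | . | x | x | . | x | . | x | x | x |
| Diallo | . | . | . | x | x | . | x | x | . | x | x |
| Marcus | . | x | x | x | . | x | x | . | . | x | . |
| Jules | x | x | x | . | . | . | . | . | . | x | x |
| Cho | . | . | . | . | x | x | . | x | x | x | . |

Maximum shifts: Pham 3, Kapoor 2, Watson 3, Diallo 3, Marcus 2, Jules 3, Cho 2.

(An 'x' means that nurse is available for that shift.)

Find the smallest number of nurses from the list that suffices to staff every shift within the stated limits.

13 slots to fill and no one can take more than 3, so at least ⌈13/3⌉ = 5 nurses are needed.
Pham, Kapoor, Watson, Diallo, and Marcus alone can cover everything: Wed evening→Pham, Thu morning→Pham, Thu afternoon→Pham+Kapoor, Thu evening→Marcus, Fri morning→Watson+Diallo, Fri afternoon→Kapoor, Fri evening→Diallo, Sat morning→Diallo, Sat afternoon→Watson, Sat evening→Marcus, Sun morning→Watson.

5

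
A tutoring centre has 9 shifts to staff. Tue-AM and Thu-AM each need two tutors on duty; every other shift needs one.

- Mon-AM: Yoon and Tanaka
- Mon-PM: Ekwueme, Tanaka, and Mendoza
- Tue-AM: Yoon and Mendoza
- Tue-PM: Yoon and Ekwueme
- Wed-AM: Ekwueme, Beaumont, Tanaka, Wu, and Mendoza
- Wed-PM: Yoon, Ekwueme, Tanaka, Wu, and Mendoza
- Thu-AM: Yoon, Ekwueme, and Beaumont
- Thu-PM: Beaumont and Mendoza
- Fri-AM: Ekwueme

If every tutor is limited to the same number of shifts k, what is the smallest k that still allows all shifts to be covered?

2

With 6 tutors and 11 worker-slots to fill, someone must work at least ⌈11/6⌉ = 2 shifts, so k ≥ 2.
k = 2 works: Mon-AM→Tanaka, Mon-PM→Tanaka, Tue-AM→Yoon+Mendoza, Tue-PM→Yoon, Wed-AM→Wu, Wed-PM→Wu, Thu-AM→Ekwueme+Beaumont, Thu-PM→Beaumont, Fri-AM→Ekwueme.
Loads: Yoon 2, Ekwueme 2, Beaumont 2, Tanaka 2, Wu 2, Mendoza 1 — all ≤ 2.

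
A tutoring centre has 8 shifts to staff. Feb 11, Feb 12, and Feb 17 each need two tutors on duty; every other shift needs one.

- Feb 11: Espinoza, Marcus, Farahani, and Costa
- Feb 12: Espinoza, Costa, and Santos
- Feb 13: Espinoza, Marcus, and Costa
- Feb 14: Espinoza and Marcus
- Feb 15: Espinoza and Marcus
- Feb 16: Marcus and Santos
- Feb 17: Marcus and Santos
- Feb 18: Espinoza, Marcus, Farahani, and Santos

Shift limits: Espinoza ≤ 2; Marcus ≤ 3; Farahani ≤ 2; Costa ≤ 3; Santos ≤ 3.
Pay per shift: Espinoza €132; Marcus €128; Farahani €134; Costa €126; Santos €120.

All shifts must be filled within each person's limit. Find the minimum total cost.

Feb 17 can only be covered by Marcus and Santos, so that assignment is forced.
Picking the cheapest available tutor for each shift independently would cost €1370, but that ignores the shift limits.
An optimal schedule: Feb 11→Costa+Espinoza, Feb 12→Santos+Costa, Feb 13→Costa, Feb 14→Marcus, Feb 15→Marcus, Feb 16→Santos, Feb 17→Santos+Marcus, Feb 18→Espinoza.
Total: 126 + 132 + 120 + 126 + 126 + 128 + 128 + 120 + 120 + 128 + 132 = €1386.

€1386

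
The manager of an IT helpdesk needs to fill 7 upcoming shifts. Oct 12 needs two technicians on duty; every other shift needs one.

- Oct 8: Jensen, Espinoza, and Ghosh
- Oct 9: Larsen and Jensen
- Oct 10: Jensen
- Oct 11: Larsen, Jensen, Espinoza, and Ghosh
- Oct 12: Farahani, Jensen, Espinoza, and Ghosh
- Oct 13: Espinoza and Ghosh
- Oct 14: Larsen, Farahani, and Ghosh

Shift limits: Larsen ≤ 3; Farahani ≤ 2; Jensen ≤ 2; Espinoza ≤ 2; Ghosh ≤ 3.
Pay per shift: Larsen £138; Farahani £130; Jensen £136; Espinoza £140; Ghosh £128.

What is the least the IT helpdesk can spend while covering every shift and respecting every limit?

£1054

Oct 10 can only be covered by Jensen, so that assignment is forced.
Picking the cheapest available technician for each shift independently would cost £1042, but that ignores the shift limits.
An optimal schedule: Oct 8→Ghosh, Oct 9→Jensen, Oct 10→Jensen, Oct 11→Larsen, Oct 12→Ghosh+Farahani, Oct 13→Ghosh, Oct 14→Farahani.
Total: 128 + 136 + 136 + 138 + 128 + 130 + 128 + 130 = £1054.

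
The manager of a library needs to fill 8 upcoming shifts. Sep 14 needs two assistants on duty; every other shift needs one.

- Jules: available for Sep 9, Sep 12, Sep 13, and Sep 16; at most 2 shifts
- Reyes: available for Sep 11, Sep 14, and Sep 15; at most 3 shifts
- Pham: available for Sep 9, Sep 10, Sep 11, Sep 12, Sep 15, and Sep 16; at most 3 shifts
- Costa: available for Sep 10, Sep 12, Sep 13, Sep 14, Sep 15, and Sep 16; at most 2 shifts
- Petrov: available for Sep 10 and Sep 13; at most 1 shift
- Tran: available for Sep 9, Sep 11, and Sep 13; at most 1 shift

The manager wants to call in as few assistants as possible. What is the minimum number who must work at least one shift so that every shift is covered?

4

9 slots to fill and no one can take more than 3, so at least ⌈9/3⌉ = 3 assistants are needed.
Any 3 assistants together have capacity at most 3+3+2 = 8 < 9 slots, so 3 can never suffice.
Jules, Reyes, Pham, and Costa alone can cover everything: Sep 9→Jules, Sep 10→Pham, Sep 11→Reyes, Sep 12→Pham, Sep 13→Jules, Sep 14→Reyes+Costa, Sep 15→Reyes, Sep 16→Pham.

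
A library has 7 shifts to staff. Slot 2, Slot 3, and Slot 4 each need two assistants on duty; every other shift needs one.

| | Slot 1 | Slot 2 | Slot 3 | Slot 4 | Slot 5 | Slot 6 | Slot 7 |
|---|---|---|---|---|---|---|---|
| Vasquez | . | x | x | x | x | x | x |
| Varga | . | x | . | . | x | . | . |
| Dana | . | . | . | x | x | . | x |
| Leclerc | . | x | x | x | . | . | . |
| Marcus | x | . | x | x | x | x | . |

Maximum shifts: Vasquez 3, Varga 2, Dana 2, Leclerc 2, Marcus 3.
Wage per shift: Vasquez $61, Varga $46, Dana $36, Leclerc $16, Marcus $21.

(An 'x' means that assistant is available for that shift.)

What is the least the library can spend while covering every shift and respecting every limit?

$320

Slot 1 can only be covered by Marcus, so that assignment is forced.
Picking the cheapest available assistant for each shift independently would cost $235, but that ignores the shift limits.
An optimal schedule: Slot 1→Marcus, Slot 2→Leclerc+Varga, Slot 3→Leclerc+Marcus, Slot 4→Dana+Vasquez, Slot 5→Varga, Slot 6→Marcus, Slot 7→Dana.
Total: 21 + 16 + 46 + 16 + 21 + 36 + 61 + 46 + 21 + 36 = $320.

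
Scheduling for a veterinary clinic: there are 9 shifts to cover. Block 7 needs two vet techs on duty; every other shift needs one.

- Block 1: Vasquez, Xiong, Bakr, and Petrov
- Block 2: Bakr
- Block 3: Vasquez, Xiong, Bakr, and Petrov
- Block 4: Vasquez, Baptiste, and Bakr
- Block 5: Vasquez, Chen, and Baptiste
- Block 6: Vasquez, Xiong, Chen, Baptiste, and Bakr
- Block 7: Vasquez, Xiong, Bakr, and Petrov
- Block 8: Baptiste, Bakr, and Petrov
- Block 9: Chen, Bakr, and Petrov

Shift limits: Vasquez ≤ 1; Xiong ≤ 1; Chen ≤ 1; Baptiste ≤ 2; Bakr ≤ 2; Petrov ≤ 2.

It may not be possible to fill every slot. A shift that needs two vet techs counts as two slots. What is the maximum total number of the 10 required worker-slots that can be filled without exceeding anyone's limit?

Total capacity across all vet techs is 1+1+1+2+2+2 = 9, and 10 slots are needed, so at most 9 can be filled.
An assignment achieving 9: Block 1→Xiong, Block 2→Bakr, Block 3→Petrov, Block 4→Vasquez, Block 5→Chen, Block 6→Baptiste, Block 7→Petrov, Block 8→Baptiste, Block 9→Bakr.
Loads: Vasquez 1/1, Xiong 1/1, Chen 1/1, Baptiste 2/2, Bakr 2/2, Petrov 2/2.

9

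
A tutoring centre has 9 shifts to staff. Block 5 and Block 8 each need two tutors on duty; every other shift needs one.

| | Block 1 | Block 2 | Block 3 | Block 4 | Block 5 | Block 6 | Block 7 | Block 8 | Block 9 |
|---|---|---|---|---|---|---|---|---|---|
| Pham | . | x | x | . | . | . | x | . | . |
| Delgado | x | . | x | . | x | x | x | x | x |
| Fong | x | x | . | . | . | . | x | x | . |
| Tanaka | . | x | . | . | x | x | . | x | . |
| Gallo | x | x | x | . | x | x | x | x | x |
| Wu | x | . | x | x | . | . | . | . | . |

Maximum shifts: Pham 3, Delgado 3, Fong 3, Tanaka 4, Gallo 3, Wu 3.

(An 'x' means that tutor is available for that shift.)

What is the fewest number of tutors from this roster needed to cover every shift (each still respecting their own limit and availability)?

4

11 slots to fill and no one can take more than 4, so at least ⌈11/4⌉ = 3 tutors are needed.
Any 3 tutors together have capacity at most 4+3+3 = 10 < 11 slots, so 3 can never suffice.
Pham, Delgado, Tanaka, and Wu alone can cover everything: Block 1→Wu, Block 2→Pham, Block 3→Pham, Block 4→Wu, Block 5→Delgado+Tanaka, Block 6→Tanaka, Block 7→Pham, Block 8→Delgado+Tanaka, Block 9→Delgado.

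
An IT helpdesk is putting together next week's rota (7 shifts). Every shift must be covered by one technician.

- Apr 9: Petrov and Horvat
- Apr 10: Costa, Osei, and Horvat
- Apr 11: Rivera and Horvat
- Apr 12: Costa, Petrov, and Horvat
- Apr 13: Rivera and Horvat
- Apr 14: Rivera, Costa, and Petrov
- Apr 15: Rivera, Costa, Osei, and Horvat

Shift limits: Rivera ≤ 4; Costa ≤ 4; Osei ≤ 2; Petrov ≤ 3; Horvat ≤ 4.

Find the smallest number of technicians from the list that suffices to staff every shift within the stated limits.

2

7 slots to fill and no one can take more than 4, so at least ⌈7/4⌉ = 2 technicians are needed.
Rivera and Horvat alone can cover everything: Apr 9→Horvat, Apr 10→Horvat, Apr 11→Rivera, Apr 12→Horvat, Apr 13→Rivera, Apr 14→Rivera, Apr 15→Rivera.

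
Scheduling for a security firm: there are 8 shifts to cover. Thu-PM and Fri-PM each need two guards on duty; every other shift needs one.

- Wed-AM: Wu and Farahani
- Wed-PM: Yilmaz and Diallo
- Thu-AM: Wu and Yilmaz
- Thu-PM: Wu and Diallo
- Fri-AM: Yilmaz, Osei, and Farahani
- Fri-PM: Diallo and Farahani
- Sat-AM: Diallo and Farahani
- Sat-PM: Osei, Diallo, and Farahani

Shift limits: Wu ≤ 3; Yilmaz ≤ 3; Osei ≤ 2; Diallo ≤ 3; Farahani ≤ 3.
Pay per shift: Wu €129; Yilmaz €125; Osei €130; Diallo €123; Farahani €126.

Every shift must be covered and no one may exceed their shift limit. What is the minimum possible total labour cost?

€1251

Thu-PM can only be covered by Wu and Diallo, so that assignment is forced.
Fri-PM can only be covered by Diallo and Farahani, so that assignment is forced.
Picking the cheapest available guard for each shift independently would cost €1246, but that ignores the shift limits.
An optimal schedule: Wed-AM→Farahani, Wed-PM→Yilmaz, Thu-AM→Yilmaz, Thu-PM→Diallo+Wu, Fri-AM→Yilmaz, Fri-PM→Diallo+Farahani, Sat-AM→Diallo, Sat-PM→Farahani.
Total: 126 + 125 + 125 + 123 + 129 + 125 + 123 + 126 + 123 + 126 = €1251.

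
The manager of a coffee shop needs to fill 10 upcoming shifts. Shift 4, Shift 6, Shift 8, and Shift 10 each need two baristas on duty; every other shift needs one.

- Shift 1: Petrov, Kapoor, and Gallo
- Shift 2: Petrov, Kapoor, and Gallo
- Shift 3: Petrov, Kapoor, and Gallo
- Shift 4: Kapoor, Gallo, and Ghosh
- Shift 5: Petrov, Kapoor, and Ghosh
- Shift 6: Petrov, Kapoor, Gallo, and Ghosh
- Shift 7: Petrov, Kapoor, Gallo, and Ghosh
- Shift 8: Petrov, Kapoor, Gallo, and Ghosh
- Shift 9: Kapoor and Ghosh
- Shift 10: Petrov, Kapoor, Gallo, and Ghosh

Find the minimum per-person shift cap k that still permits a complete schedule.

With 4 baristas and 14 worker-slots to fill, someone must work at least ⌈14/4⌉ = 4 shifts, so k ≥ 4.
k = 4 works: Shift 1→Petrov, Shift 2→Petrov, Shift 3→Petrov, Shift 4→Kapoor+Gallo, Shift 5→Petrov, Shift 6→Kapoor+Gallo, Shift 7→Kapoor, Shift 8→Gallo+Ghosh, Shift 9→Kapoor, Shift 10→Gallo+Ghosh.
Loads: Petrov 4, Kapoor 4, Gallo 4, Ghosh 2 — all ≤ 4.

4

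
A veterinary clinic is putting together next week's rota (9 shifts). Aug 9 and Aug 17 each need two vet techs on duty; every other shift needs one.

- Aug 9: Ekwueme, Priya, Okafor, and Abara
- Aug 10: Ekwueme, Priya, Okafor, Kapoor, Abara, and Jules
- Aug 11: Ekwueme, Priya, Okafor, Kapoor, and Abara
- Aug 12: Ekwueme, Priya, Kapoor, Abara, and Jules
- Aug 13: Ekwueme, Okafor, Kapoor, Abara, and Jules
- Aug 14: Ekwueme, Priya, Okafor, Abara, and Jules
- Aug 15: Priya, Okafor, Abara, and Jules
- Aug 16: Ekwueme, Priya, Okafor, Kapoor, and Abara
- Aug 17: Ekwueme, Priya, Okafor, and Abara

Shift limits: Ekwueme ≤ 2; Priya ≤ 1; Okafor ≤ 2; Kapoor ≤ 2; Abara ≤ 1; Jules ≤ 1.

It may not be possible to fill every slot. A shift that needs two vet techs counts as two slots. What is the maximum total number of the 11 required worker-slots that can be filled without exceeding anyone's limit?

9

Total capacity across all vet techs is 2+1+2+2+1+1 = 9, and 11 slots are needed, so at most 9 can be filled.
An assignment achieving 9: Aug 9→Ekwueme+Priya, Aug 11→Kapoor, Aug 12→Kapoor, Aug 13→Abara, Aug 14→Jules, Aug 15→Okafor, Aug 17→Ekwueme+Okafor.
Loads: Ekwueme 2/2, Priya 1/1, Okafor 2/2, Kapoor 2/2, Abara 1/1, Jules 1/1.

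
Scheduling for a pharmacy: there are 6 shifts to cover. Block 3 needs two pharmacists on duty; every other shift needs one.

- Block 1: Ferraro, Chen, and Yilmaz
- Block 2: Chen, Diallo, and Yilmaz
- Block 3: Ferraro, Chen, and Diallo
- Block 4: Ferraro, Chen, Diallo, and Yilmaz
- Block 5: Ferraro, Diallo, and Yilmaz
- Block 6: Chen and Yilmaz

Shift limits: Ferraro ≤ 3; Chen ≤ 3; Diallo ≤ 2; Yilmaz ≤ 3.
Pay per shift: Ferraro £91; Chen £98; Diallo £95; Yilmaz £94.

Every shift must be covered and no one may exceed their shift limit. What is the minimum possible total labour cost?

£650

Picking the cheapest available pharmacist for each shift independently would cost £647, but that ignores the shift limits.
An optimal schedule: Block 1→Ferraro, Block 2→Yilmaz, Block 3→Ferraro+Diallo, Block 4→Yilmaz, Block 5→Ferraro, Block 6→Yilmaz.
Total: 91 + 94 + 91 + 95 + 94 + 91 + 94 = £650.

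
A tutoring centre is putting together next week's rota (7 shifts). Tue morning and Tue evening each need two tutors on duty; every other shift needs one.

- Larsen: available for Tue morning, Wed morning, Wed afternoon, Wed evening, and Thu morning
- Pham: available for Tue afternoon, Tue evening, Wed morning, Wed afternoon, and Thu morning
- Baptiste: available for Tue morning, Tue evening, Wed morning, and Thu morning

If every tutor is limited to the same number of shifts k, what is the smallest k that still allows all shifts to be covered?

3

With 3 tutors and 9 worker-slots to fill, someone must work at least ⌈9/3⌉ = 3 shifts, so k ≥ 3.
k = 3 works: Tue morning→Larsen+Baptiste, Tue afternoon→Pham, Tue evening→Pham+Baptiste, Wed morning→Pham, Wed afternoon→Larsen, Wed evening→Larsen, Thu morning→Baptiste.
Loads: Larsen 3, Pham 3, Baptiste 3 — all ≤ 3.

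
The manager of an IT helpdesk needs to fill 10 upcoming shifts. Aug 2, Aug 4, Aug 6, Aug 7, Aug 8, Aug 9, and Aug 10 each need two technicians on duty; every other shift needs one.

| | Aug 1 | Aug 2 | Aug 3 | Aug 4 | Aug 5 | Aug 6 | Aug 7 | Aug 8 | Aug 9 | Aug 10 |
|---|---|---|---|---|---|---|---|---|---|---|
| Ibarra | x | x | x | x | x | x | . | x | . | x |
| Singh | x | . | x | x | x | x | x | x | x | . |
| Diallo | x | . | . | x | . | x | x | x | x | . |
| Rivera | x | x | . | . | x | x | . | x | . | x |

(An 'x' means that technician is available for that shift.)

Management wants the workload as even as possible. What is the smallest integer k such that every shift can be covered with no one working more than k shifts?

With 4 technicians and 17 worker-slots to fill, someone must work at least ⌈17/4⌉ = 5 shifts, so k ≥ 5.
k = 5 works: Aug 1→Singh, Aug 2→Ibarra+Rivera, Aug 3→Ibarra, Aug 4→Ibarra+Singh, Aug 5→Ibarra, Aug 6→Singh+Diallo, Aug 7→Singh+Diallo, Aug 8→Diallo+Rivera, Aug 9→Singh+Diallo, Aug 10→Ibarra+Rivera.
Loads: Ibarra 5, Singh 5, Diallo 4, Rivera 3 — all ≤ 5.

5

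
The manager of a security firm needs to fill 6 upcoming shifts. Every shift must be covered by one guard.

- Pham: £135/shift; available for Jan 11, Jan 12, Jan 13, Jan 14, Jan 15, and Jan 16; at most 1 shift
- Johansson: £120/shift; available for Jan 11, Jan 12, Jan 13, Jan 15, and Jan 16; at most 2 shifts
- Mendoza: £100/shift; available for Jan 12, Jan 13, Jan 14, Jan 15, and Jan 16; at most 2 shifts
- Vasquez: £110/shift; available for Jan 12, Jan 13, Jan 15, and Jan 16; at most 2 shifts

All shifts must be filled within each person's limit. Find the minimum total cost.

Picking the cheapest available guard for each shift independently would cost £620, but that ignores the shift limits.
An optimal schedule: Jan 11→Johansson, Jan 12→Mendoza, Jan 13→Vasquez, Jan 14→Mendoza, Jan 15→Vasquez, Jan 16→Johansson.
Total: 120 + 100 + 110 + 100 + 110 + 120 = £660.

£660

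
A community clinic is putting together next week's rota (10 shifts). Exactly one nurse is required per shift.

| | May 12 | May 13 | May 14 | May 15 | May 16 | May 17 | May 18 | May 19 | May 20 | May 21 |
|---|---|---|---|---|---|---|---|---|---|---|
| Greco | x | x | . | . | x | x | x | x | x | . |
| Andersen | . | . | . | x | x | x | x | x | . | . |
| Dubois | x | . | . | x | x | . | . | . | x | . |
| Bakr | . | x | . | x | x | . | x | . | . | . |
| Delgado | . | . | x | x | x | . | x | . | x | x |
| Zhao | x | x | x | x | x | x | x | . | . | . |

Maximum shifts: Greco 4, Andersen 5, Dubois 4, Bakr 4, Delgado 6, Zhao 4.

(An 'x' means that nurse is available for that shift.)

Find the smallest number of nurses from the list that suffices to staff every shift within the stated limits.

2

10 slots to fill and no one can take more than 6, so at least ⌈10/6⌉ = 2 nurses are needed.
Greco and Delgado alone can cover everything: May 12→Greco, May 13→Greco, May 14→Delgado, May 15→Delgado, May 16→Delgado, May 17→Greco, May 18→Delgado, May 19→Greco, May 20→Delgado, May 21→Delgado.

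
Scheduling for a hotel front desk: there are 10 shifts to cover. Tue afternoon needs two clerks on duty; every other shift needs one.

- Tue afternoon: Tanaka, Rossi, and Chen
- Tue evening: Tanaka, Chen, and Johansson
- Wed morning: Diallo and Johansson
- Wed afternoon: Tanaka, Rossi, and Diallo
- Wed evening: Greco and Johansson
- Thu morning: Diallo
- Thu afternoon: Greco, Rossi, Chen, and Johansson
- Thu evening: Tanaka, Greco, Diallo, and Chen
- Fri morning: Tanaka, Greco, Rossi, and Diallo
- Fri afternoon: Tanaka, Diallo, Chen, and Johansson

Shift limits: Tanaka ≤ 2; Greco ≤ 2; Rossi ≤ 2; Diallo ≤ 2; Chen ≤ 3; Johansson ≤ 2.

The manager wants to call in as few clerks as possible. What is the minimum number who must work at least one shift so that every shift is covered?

11 slots to fill and no one can take more than 3, so at least ⌈11/3⌉ = 4 clerks are needed.
Any 4 clerks together have capacity at most 3+2+2+2 = 9 < 11 slots, so 4 can never suffice.
Tanaka, Greco, Rossi, Diallo, and Chen alone can cover everything: Tue afternoon→Tanaka+Rossi, Tue evening→Tanaka, Wed morning→Diallo, Wed afternoon→Rossi, Wed evening→Greco, Thu morning→Diallo, Thu afternoon→Chen, Thu evening→Chen, Fri morning→Greco, Fri afternoon→Chen.

5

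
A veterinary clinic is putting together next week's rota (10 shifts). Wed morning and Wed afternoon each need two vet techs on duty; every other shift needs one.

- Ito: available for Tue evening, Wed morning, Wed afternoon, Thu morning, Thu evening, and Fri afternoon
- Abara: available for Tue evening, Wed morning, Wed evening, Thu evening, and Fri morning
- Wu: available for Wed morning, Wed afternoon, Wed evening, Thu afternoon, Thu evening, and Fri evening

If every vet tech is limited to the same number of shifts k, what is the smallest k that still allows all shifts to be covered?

With 3 vet techs and 12 worker-slots to fill, someone must work at least ⌈12/3⌉ = 4 shifts, so k ≥ 4.
k = 4 works: Tue evening→Ito, Wed morning→Abara+Wu, Wed afternoon→Ito+Wu, Wed evening→Abara, Thu morning→Ito, Thu afternoon→Wu, Thu evening→Abara, Fri morning→Abara, Fri afternoon→Ito, Fri evening→Wu.
Loads: Ito 4, Abara 4, Wu 4 — all ≤ 4.

4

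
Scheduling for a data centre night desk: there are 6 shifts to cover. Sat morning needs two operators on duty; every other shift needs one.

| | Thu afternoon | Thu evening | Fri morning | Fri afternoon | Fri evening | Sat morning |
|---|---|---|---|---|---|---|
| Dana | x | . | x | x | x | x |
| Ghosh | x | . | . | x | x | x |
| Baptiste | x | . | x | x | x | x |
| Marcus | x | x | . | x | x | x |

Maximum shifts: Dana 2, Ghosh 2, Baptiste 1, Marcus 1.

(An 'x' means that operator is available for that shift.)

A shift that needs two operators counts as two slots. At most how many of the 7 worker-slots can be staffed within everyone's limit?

Total capacity across all operators is 2+2+1+1 = 6, and 7 slots are needed, so at most 6 can be filled.
An assignment achieving 6: Thu afternoon→Dana, Thu evening→Marcus, Fri morning→Dana, Fri afternoon→Ghosh, Fri evening→Ghosh, Sat morning→Baptiste.
Loads: Dana 2/2, Ghosh 2/2, Baptiste 1/1, Marcus 1/1.

6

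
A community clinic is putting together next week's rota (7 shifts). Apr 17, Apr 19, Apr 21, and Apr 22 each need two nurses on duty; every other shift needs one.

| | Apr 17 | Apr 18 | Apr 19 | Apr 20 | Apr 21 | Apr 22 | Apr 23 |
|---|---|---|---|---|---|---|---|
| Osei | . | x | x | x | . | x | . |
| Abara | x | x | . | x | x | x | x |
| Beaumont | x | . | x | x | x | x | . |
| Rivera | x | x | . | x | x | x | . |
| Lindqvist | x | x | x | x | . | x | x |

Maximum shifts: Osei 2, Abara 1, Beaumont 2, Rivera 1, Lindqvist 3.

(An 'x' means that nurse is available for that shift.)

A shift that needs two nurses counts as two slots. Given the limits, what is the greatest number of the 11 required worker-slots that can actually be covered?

Total capacity across all nurses is 2+1+2+1+3 = 9, and 11 slots are needed, so at most 9 can be filled.
An assignment achieving 9: Apr 17→Lindqvist, Apr 18→Osei, Apr 19→Osei+Beaumont, Apr 20→Lindqvist, Apr 21→Beaumont+Rivera, Apr 22→Lindqvist, Apr 23→Abara.
Loads: Osei 2/2, Abara 1/1, Beaumont 2/2, Rivera 1/1, Lindqvist 3/3.

9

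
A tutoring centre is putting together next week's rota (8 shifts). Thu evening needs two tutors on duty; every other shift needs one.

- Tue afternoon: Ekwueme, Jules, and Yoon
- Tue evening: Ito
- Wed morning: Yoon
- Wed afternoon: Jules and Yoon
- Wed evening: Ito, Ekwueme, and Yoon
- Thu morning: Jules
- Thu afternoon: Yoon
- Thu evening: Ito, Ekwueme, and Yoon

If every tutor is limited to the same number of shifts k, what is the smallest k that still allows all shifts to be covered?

3

With 4 tutors and 9 worker-slots to fill, someone must work at least ⌈9/4⌉ = 3 shifts, so k ≥ 3.
k = 3 works: Tue afternoon→Ekwueme, Tue evening→Ito, Wed morning→Yoon, Wed afternoon→Jules, Wed evening→Ito, Thu morning→Jules, Thu afternoon→Yoon, Thu evening→Ito+Ekwueme.
Loads: Ito 3, Ekwueme 2, Jules 2, Yoon 2 — all ≤ 3.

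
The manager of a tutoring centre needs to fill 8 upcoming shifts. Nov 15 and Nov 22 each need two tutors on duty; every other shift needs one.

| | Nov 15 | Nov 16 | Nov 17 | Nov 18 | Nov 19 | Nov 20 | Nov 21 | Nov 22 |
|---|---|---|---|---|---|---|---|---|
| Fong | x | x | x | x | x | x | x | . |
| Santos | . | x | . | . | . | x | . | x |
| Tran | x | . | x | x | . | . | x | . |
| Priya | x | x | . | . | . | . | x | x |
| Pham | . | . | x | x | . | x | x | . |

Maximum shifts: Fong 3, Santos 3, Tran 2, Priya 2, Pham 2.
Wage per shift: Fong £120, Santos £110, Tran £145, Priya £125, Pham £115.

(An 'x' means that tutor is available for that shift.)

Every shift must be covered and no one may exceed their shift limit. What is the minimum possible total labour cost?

Nov 19 can only be covered by Fong, so that assignment is forced.
Nov 22 can only be covered by Santos and Priya, so that assignment is forced.
Picking the cheapest available tutor for each shift independently would cost £1165, but that ignores the shift limits.
An optimal schedule: Nov 15→Fong+Priya, Nov 16→Santos, Nov 17→Pham, Nov 18→Pham, Nov 19→Fong, Nov 20→Santos, Nov 21→Fong, Nov 22→Santos+Priya.
Total: 120 + 125 + 110 + 115 + 115 + 120 + 110 + 120 + 110 + 125 = £1170.

£1170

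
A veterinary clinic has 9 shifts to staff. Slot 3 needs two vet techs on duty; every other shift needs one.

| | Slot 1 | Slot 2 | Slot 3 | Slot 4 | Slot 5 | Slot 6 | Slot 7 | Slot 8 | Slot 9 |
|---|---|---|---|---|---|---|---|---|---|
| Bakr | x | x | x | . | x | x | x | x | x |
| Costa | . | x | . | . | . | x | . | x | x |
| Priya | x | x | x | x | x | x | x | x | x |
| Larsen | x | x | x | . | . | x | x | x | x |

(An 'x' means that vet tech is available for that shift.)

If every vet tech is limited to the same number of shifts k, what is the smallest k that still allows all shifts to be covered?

3

With 4 vet techs and 10 worker-slots to fill, someone must work at least ⌈10/4⌉ = 3 shifts, so k ≥ 3.
k = 3 works: Slot 1→Bakr, Slot 2→Costa, Slot 3→Bakr+Priya, Slot 4→Priya, Slot 5→Bakr, Slot 6→Costa, Slot 7→Priya, Slot 8→Costa, Slot 9→Larsen.
Loads: Bakr 3, Costa 3, Priya 3, Larsen 1 — all ≤ 3.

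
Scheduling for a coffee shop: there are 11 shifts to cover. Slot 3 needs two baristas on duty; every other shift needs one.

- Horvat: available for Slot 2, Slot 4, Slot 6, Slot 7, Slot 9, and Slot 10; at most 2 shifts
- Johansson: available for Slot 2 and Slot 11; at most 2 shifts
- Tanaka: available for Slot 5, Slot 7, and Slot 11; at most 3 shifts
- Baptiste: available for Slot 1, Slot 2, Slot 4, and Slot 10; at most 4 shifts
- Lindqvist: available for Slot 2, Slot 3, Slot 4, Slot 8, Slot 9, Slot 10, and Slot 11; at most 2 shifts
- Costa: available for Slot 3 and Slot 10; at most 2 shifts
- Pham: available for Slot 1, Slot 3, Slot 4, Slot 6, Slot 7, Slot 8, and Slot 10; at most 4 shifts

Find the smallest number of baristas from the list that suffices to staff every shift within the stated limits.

12 slots to fill and no one can take more than 4, so at least ⌈12/4⌉ = 3 baristas are needed.
Any 3 baristas together have capacity at most 4+4+3 = 11 < 12 slots, so 3 can never suffice.
Tanaka, Baptiste, Lindqvist, and Pham alone can cover everything: Slot 1→Baptiste, Slot 2→Baptiste, Slot 3→Lindqvist+Pham, Slot 4→Baptiste, Slot 5→Tanaka, Slot 6→Pham, Slot 7→Tanaka, Slot 8→Pham, Slot 9→Lindqvist, Slot 10→Baptiste, Slot 11→Tanaka.

4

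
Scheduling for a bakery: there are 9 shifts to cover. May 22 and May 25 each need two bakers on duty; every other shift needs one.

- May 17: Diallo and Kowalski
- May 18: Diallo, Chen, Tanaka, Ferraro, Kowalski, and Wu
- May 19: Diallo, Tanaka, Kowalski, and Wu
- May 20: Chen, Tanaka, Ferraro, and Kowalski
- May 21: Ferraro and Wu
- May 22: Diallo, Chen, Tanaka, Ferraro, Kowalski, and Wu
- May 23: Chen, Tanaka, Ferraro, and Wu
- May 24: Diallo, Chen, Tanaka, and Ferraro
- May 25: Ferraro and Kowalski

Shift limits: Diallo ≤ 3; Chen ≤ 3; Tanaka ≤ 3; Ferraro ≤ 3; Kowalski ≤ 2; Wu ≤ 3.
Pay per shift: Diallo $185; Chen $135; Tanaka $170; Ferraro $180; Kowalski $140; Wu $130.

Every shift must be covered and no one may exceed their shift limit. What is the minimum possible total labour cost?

May 25 can only be covered by Ferraro and Kowalski, so that assignment is forced.
Picking the cheapest available baker for each shift independently would cost $1515, but that ignores the shift limits.
An optimal schedule: May 17→Kowalski, May 18→Tanaka, May 19→Wu, May 20→Chen, May 21→Wu, May 22→Chen+Tanaka, May 23→Wu, May 24→Chen, May 25→Kowalski+Ferraro.
Total: 140 + 170 + 130 + 135 + 130 + 135 + 170 + 130 + 135 + 140 + 180 = $1595.

$1595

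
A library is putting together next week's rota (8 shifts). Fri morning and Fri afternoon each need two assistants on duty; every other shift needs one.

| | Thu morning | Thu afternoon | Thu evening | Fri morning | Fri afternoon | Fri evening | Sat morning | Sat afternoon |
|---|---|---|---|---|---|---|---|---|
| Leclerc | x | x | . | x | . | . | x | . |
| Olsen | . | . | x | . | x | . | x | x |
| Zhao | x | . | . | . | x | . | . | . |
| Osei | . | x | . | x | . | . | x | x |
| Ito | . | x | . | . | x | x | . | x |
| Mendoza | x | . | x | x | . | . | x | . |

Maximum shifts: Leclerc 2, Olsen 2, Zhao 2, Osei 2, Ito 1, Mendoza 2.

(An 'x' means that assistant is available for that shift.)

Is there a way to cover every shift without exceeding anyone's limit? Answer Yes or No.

Fri evening can only be covered by Ito, so that assignment is forced.
One valid schedule: Thu morning→Leclerc, Thu afternoon→Leclerc, Thu evening→Olsen, Fri morning→Osei+Mendoza, Fri afternoon→Olsen+Zhao, Fri evening→Ito, Sat morning→Mendoza, Sat afternoon→Osei.
Loads: Leclerc 2/2, Olsen 2/2, Zhao 1/2, Osei 2/2, Ito 1/1, Mendoza 2/2 — all within limits.

Yes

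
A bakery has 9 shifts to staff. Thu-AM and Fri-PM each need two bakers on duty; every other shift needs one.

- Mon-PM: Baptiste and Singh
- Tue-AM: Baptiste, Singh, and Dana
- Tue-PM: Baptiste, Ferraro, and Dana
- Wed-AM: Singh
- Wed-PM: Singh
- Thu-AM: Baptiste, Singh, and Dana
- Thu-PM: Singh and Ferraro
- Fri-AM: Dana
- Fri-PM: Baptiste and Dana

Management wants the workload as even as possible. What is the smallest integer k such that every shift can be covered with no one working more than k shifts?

3

With 4 bakers and 11 worker-slots to fill, someone must work at least ⌈11/4⌉ = 3 shifts, so k ≥ 3.
k = 3 works: Mon-PM→Baptiste, Tue-AM→Baptiste, Tue-PM→Ferraro, Wed-AM→Singh, Wed-PM→Singh, Thu-AM→Singh+Dana, Thu-PM→Ferraro, Fri-AM→Dana, Fri-PM→Baptiste+Dana.
Loads: Baptiste 3, Singh 3, Ferraro 2, Dana 3 — all ≤ 3.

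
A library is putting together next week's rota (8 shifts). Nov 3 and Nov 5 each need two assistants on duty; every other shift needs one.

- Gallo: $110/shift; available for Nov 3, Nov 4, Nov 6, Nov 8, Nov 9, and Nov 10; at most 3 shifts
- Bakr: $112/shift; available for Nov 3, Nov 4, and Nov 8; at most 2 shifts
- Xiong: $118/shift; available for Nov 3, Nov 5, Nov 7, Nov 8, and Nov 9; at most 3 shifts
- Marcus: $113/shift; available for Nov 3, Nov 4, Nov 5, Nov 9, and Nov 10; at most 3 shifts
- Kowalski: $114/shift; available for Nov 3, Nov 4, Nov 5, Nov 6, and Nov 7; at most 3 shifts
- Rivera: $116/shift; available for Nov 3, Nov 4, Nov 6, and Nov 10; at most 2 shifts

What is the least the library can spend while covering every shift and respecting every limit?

$1121

Picking the cheapest available assistant for each shift independently would cost $1113, but that ignores the shift limits.
An optimal schedule: Nov 3→Bakr+Marcus, Nov 4→Bakr, Nov 5→Marcus+Kowalski, Nov 6→Gallo, Nov 7→Kowalski, Nov 8→Gallo, Nov 9→Gallo, Nov 10→Marcus.
Total: 112 + 113 + 112 + 113 + 114 + 110 + 114 + 110 + 110 + 113 = $1121.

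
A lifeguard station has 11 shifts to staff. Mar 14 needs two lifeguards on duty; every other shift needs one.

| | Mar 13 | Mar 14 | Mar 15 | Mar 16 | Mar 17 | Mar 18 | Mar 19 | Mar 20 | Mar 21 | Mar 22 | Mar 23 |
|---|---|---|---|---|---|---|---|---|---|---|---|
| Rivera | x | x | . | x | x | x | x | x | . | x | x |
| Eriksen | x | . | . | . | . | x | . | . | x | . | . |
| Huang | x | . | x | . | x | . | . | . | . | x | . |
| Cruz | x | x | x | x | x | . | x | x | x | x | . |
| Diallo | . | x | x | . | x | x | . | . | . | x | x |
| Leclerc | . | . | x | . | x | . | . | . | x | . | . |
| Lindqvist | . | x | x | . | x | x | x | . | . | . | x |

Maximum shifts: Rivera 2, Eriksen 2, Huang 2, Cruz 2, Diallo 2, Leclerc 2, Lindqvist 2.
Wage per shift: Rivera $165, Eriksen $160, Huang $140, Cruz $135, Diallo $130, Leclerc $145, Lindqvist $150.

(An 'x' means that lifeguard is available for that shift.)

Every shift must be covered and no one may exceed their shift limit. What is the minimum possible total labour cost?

Picking the cheapest available lifeguard for each shift independently would cost $1590, but that ignores the shift limits.
An optimal schedule: Mar 13→Eriksen, Mar 14→Diallo+Lindqvist, Mar 15→Huang, Mar 16→Cruz, Mar 17→Leclerc, Mar 18→Eriksen, Mar 19→Lindqvist, Mar 20→Cruz, Mar 21→Leclerc, Mar 22→Huang, Mar 23→Diallo.
Total: 160 + 130 + 150 + 140 + 135 + 145 + 160 + 150 + 135 + 145 + 140 + 130 = $1720.

$1720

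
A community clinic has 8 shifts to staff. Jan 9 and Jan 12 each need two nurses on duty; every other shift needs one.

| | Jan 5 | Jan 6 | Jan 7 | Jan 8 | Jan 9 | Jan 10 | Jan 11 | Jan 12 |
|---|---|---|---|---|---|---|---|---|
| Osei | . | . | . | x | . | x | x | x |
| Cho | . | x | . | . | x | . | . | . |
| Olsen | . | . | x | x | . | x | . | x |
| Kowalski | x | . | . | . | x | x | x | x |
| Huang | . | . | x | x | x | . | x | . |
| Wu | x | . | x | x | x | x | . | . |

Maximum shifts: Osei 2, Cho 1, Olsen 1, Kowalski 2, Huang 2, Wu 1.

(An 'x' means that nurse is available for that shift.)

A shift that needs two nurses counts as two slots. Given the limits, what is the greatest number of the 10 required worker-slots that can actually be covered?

Total capacity across all nurses is 2+1+1+2+2+1 = 9, and 10 slots are needed, so at most 9 can be filled.
An assignment achieving 9: Jan 5→Kowalski, Jan 6→Cho, Jan 7→Olsen, Jan 8→Huang, Jan 9→Huang+Wu, Jan 11→Osei, Jan 12→Osei+Kowalski.
Loads: Osei 2/2, Cho 1/1, Olsen 1/1, Kowalski 2/2, Huang 2/2, Wu 1/1.

9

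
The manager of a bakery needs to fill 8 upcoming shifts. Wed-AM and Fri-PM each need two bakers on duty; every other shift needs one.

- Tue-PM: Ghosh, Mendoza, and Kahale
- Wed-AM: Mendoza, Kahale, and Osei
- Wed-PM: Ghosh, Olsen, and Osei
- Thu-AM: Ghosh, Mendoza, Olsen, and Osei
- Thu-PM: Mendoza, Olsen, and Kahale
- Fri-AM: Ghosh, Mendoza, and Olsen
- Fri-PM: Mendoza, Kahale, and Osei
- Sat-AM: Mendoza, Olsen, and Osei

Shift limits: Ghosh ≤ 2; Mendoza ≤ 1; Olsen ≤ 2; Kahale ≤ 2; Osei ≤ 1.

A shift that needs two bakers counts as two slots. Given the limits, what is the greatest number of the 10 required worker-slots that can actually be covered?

Total capacity across all bakers is 2+1+2+2+1 = 8, and 10 slots are needed, so at most 8 can be filled.
An assignment achieving 8: Tue-PM→Ghosh, Wed-AM→Mendoza+Kahale, Wed-PM→Ghosh, Thu-PM→Olsen, Fri-AM→Olsen, Fri-PM→Kahale+Osei.
Loads: Ghosh 2/2, Mendoza 1/1, Olsen 2/2, Kahale 2/2, Osei 1/1.

8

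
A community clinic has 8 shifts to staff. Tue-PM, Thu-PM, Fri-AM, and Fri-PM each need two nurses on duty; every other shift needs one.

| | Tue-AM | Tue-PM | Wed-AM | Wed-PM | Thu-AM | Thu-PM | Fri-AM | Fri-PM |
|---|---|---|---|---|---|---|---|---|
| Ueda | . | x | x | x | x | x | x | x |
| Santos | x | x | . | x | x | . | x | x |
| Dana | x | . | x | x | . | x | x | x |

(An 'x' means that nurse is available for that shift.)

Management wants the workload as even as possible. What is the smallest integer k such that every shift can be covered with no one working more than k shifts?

4

With 3 nurses and 12 worker-slots to fill, someone must work at least ⌈12/3⌉ = 4 shifts, so k ≥ 4.
k = 4 works: Tue-AM→Santos, Tue-PM→Ueda+Santos, Wed-AM→Ueda, Wed-PM→Dana, Thu-AM→Ueda, Thu-PM→Ueda+Dana, Fri-AM→Santos+Dana, Fri-PM→Santos+Dana.
Loads: Ueda 4, Santos 4, Dana 4 — all ≤ 4.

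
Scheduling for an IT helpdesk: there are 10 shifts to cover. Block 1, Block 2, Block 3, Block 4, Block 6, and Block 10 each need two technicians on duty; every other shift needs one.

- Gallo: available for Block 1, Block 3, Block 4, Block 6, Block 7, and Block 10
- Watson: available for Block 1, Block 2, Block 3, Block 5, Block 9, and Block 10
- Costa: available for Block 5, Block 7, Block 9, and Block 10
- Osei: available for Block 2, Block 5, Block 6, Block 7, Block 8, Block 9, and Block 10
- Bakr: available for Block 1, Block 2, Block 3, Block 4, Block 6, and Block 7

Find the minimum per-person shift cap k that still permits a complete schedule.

With 5 technicians and 16 worker-slots to fill, someone must work at least ⌈16/5⌉ = 4 shifts, so k ≥ 4.
k = 4 works: Block 1→Gallo+Watson, Block 2→Watson+Osei, Block 3→Gallo+Watson, Block 4→Gallo+Bakr, Block 5→Watson, Block 6→Gallo+Osei, Block 7→Costa, Block 8→Osei, Block 9→Costa, Block 10→Costa+Osei.
Loads: Gallo 4, Watson 4, Costa 3, Osei 4, Bakr 1 — all ≤ 4.

4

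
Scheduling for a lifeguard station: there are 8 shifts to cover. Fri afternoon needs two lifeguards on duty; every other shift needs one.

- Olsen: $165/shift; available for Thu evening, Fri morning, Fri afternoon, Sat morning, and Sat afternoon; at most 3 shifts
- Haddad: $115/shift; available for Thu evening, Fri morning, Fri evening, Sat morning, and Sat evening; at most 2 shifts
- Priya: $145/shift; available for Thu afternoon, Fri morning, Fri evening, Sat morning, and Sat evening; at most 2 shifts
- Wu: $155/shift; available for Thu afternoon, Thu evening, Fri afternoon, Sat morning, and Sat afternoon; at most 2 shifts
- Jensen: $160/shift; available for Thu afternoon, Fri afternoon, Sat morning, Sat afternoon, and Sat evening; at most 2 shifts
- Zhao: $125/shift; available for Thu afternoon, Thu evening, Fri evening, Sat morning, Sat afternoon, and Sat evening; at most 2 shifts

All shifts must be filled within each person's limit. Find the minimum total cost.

Picking the cheapest available lifeguard for each shift independently would cost $1140, but that ignores the shift limits.
An optimal schedule: Thu afternoon→Zhao, Thu evening→Zhao, Fri morning→Haddad, Fri afternoon→Wu+Jensen, Fri evening→Haddad, Sat morning→Priya, Sat afternoon→Wu, Sat evening→Priya.
Total: 125 + 125 + 115 + 155 + 160 + 115 + 145 + 155 + 145 = $1240.

$1240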